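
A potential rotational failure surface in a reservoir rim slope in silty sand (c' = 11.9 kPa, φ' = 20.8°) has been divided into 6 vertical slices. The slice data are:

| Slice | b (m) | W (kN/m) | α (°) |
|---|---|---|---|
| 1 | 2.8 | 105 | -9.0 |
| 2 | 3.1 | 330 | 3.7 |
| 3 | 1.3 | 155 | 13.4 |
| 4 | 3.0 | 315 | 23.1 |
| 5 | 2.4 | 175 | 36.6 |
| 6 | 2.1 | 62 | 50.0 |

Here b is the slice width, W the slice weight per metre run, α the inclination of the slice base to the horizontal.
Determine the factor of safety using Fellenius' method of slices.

FS = 1.90

Ordinary method of slices: FS = Σ[c'·Δl_i + (W_i cosα_i)·tanφ'] / Σ W_i sinα_i, with Δl_i = b_i / cosα_i.
Slice 1: Δl = 2.8/cos(-9.0°) = 2.835 m; N'_1 = 105·cos(-9.0°) = 103.7; c'Δl = 33.74; W sinα = -16.4
Slice 2: Δl = 3.1/cos3.7° = 3.106 m; N'_2 = 330·cos3.7° = 329.3; c'Δl = 36.97; W sinα = 21.3
Slice 3: Δl = 1.3/cos13.4° = 1.336 m; N'_3 = 155·cos13.4° = 150.8; c'Δl = 15.90; W sinα = 35.9
Slice 4: Δl = 3.0/cos23.1° = 3.262 m; N'_4 = 315·cos23.1° = 289.7; c'Δl = 38.81; W sinα = 123.6
Slice 5: Δl = 2.4/cos36.6° = 2.989 m; N'_5 = 175·cos36.6° = 140.5; c'Δl = 35.57; W sinα = 104.3
Slice 6: Δl = 2.1/cos50.0° = 3.267 m; N'_6 = 62·cos50.0° = 39.9; c'Δl = 38.88; W sinα = 47.5
Σc'Δl = 199.9 kN/m; ΣN' = 1053.9 kN/m; ΣW sinα = 316.2 kN/m
Resisting = 199.9 + 1053.9·tan20.8° = 199.9 + 400.3 = 600.2 kN/m
FS = 600.2 / 316.2 = 1.898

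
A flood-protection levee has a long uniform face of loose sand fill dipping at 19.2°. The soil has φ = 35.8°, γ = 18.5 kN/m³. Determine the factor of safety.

FS = 2.07

For a dry cohesionless infinite slope the factor of safety is FS = tanφ / tanβ.
FS = tan35.8° / tan19.2° = 0.7212 / 0.3482 = 2.071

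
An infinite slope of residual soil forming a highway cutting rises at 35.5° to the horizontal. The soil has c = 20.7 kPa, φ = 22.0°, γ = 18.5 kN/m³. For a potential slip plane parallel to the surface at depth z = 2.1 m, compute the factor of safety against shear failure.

FS = 1.69

For an infinite slope with a slip plane parallel to the surface (no pore pressure): FS = [c + γz cos²β tanφ] / [γz sinβ cosβ].
γz = 18.5·2.1 = 38.85 kN/m²
Numerator = 20.7 + 38.85·cos²35.5°·tan22.0° = 20.7 + 38.85·0.6628·0.4040 = 31.103 kPa
Denominator = 38.85·sin35.5°·cos35.5° = 38.85·0.5807·0.8141 = 18.367 kPa
FS = 31.103 / 18.367 = 1.693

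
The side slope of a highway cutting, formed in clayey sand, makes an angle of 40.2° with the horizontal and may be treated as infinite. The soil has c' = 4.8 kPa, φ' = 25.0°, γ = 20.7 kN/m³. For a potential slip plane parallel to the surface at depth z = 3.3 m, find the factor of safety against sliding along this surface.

For an infinite slope with a slip plane parallel to the surface (no pore pressure): FS = [c' + γz cos²β tanφ'] / [γz sinβ cosβ].
γz = 20.7·3.3 = 68.31 kN/m²
Numerator = 4.8 + 68.31·cos²40.2°·tan25.0° = 4.8 + 68.31·0.5834·0.4663 = 23.383 kPa
Denominator = 68.31·sin40.2°·cos40.2° = 68.31·0.6455·0.7638 = 33.677 kPa
FS = 23.383 / 33.677 = 0.694

FS = 0.69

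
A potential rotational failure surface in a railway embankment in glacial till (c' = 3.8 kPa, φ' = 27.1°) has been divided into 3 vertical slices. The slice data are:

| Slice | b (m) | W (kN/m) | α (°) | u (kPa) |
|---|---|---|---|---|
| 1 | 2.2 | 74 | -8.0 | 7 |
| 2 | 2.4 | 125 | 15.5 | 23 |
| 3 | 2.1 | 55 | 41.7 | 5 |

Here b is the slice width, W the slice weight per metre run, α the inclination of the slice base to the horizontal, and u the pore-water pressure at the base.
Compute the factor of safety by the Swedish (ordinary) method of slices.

FS = 1.75

Ordinary method of slices: FS = Σ[c'·Δl_i + (W_i cosα_i − u_i·Δl_i)·tanφ'] / Σ W_i sinα_i, with Δl_i = b_i / cosα_i.
Slice 1: Δl = 2.2/cos(-8.0°) = 2.222 m; N'_1 = 74·cos(-8.0°) − 7·2.222 = 57.7; c'Δl = 8.44; W sinα = -10.3
Slice 2: Δl = 2.4/cos15.5° = 2.491 m; N'_2 = 125·cos15.5° − 23·2.491 = 63.2; c'Δl = 9.46; W sinα = 33.4
Slice 3: Δl = 2.1/cos41.7° = 2.813 m; N'_3 = 55·cos41.7° − 5·2.813 = 27.0; c'Δl = 10.69; W sinα = 36.6
Σc'Δl = 28.6 kN/m; ΣN' = 147.9 kN/m; ΣW sinα = 59.7 kN/m
Resisting = 28.6 + 147.9·tan27.1° = 28.6 + 75.7 = 104.3 kN/m
FS = 104.3 / 59.7 = 1.747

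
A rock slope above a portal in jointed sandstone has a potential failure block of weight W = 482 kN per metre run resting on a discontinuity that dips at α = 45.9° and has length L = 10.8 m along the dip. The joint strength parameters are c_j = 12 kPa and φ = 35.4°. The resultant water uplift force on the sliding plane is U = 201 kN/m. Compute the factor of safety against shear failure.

FS = 0.65

Resolving the block weight along and normal to the plane and applying the Mohr–Coulomb strength on the joint:
N' = W cosα − U = 482·cos45.9° − 201 = 134.4 kN/m
Driving force T = W sinα = 482·sin45.9° = 346.1 kN/m
Resisting force R = c_j·L + N'·tanφ = 12·10.8 + 134.4·tan35.4° = 129.6 + 95.5 = 225.1 kN/m
FS = R / T = 225.1 / 346.1 = 0.650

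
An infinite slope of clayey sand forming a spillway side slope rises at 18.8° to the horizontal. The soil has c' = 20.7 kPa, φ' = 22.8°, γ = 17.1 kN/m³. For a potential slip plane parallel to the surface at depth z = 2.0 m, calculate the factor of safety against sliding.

For an infinite slope with a slip plane parallel to the surface (no pore pressure): FS = [c' + γz cos²β tanφ'] / [γz sinβ cosβ].
γz = 17.1·2.0 = 34.20 kN/m²
Numerator = 20.7 + 34.20·cos²18.8°·tan22.8° = 20.7 + 34.20·0.8961·0.4204 = 33.583 kPa
Denominator = 34.20·sin18.8°·cos18.8° = 34.20·0.3223·0.9466 = 10.433 kPa
FS = 33.583 / 10.433 = 3.219

FS = 3.22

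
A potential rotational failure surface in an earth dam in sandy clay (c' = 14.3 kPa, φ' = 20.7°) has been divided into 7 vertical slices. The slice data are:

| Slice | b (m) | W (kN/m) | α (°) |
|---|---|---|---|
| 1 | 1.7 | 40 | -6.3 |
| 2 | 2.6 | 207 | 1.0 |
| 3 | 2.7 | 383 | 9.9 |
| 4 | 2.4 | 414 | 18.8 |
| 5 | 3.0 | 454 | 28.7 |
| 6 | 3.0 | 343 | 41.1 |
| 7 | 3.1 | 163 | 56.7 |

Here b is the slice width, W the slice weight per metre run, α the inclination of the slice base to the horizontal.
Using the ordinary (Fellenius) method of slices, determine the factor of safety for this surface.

Ordinary method of slices: FS = Σ[c'·Δl_i + (W_i cosα_i)·tanφ'] / Σ W_i sinα_i, with Δl_i = b_i / cosα_i.
Slice 1: Δl = 1.7/cos(-6.3°) = 1.710 m; N'_1 = 40·cos(-6.3°) = 39.8; c'Δl = 24.46; W sinα = -4.4
Slice 2: Δl = 2.6/cos1.0° = 2.600 m; N'_2 = 207·cos1.0° = 207.0; c'Δl = 37.19; W sinα = 3.6
Slice 3: Δl = 2.7/cos9.9° = 2.741 m; N'_3 = 383·cos9.9° = 377.3; c'Δl = 39.19; W sinα = 65.8
Slice 4: Δl = 2.4/cos18.8° = 2.535 m; N'_4 = 414·cos18.8° = 391.9; c'Δl = 36.25; W sinα = 133.4
Slice 5: Δl = 3.0/cos28.7° = 3.420 m; N'_5 = 454·cos28.7° = 398.2; c'Δl = 48.91; W sinα = 218.0
Slice 6: Δl = 3.0/cos41.1° = 3.981 m; N'_6 = 343·cos41.1° = 258.5; c'Δl = 56.93; W sinα = 225.5
Slice 7: Δl = 3.1/cos56.7° = 5.646 m; N'_7 = 163·cos56.7° = 89.5; c'Δl = 80.74; W sinα = 136.2
Σc'Δl = 323.7 kN/m; ΣN' = 1762.1 kN/m; ΣW sinα = 778.2 kN/m
Resisting = 323.7 + 1762.1·tan20.7° = 323.7 + 665.9 = 989.5 kN/m
FS = 989.5 / 778.2 = 1.272

FS = 1.27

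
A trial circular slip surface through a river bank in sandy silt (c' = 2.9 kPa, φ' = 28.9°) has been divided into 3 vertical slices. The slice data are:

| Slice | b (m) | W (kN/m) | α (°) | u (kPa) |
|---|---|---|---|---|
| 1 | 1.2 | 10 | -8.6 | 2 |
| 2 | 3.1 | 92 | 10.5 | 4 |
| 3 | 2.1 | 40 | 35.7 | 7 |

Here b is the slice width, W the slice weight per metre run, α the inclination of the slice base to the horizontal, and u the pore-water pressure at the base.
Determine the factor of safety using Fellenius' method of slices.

Ordinary method of slices: FS = Σ[c'·Δl_i + (W_i cosα_i − u_i·Δl_i)·tanφ'] / Σ W_i sinα_i, with Δl_i = b_i / cosα_i.
Slice 1: Δl = 1.2/cos(-8.6°) = 1.214 m; N'_1 = 10·cos(-8.6°) − 2·1.214 = 7.5; c'Δl = 3.52; W sinα = -1.5
Slice 2: Δl = 3.1/cos10.5° = 3.153 m; N'_2 = 92·cos10.5° − 4·3.153 = 77.8; c'Δl = 9.14; W sinα = 16.8
Slice 3: Δl = 2.1/cos35.7° = 2.586 m; N'_3 = 40·cos35.7° − 7·2.586 = 14.4; c'Δl = 7.50; W sinα = 23.3
Σc'Δl = 20.2 kN/m; ΣN' = 99.7 kN/m; ΣW sinα = 38.6 kN/m
Resisting = 20.2 + 99.7·tan28.9° = 20.2 + 55.0 = 75.2 kN/m
FS = 75.2 / 38.6 = 1.947

FS = 1.95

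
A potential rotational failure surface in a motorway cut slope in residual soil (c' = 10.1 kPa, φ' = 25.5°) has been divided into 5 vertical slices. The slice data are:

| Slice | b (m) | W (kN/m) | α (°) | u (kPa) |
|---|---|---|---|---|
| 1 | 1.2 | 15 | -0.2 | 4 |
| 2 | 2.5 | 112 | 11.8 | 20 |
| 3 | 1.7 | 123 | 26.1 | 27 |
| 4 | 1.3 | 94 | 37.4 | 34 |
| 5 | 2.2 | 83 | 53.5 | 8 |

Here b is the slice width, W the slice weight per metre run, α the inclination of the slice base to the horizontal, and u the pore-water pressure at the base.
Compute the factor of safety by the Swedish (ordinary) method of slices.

Ordinary method of slices: FS = Σ[c'·Δl_i + (W_i cosα_i − u_i·Δl_i)·tanφ'] / Σ W_i sinα_i, with Δl_i = b_i / cosα_i.
Slice 1: Δl = 1.2/cos(-0.2°) = 1.200 m; N'_1 = 15·cos(-0.2°) − 4·1.200 = 10.2; c'Δl = 12.12; W sinα = -0.1
Slice 2: Δl = 2.5/cos11.8° = 2.554 m; N'_2 = 112·cos11.8° − 20·2.554 = 58.6; c'Δl = 25.80; W sinα = 22.9
Slice 3: Δl = 1.7/cos26.1° = 1.893 m; N'_3 = 123·cos26.1° − 27·1.893 = 59.3; c'Δl = 19.12; W sinα = 54.1
Slice 4: Δl = 1.3/cos37.4° = 1.636 m; N'_4 = 94·cos37.4° − 34·1.636 = 19.0; c'Δl = 16.53; W sinα = 57.1
Slice 5: Δl = 2.2/cos53.5° = 3.699 m; N'_5 = 83·cos53.5° − 8·3.699 = 19.8; c'Δl = 37.36; W sinα = 66.7
Σc'Δl = 110.9 kN/m; ΣN' = 166.9 kN/m; ΣW sinα = 200.8 kN/m
Resisting = 110.9 + 166.9·tan25.5° = 110.9 + 79.6 = 190.5 kN/m
FS = 190.5 / 200.8 = 0.949

FS = 0.95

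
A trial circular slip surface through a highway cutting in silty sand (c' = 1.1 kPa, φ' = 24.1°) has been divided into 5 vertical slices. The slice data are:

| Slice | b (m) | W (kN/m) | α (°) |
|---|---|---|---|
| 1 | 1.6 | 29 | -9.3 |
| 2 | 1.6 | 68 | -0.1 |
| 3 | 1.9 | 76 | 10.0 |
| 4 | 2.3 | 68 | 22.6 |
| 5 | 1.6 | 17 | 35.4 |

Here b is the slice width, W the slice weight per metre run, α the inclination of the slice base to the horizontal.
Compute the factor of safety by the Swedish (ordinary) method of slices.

FS = 2.74

Ordinary method of slices: FS = Σ[c'·Δl_i + (W_i cosα_i)·tanφ'] / Σ W_i sinα_i, with Δl_i = b_i / cosα_i.
Slice 1: Δl = 1.6/cos(-9.3°) = 1.621 m; N'_1 = 29·cos(-9.3°) = 28.6; c'Δl = 1.78; W sinα = -4.7
Slice 2: Δl = 1.6/cos(-0.1°) = 1.600 m; N'_2 = 68·cos(-0.1°) = 68.0; c'Δl = 1.76; W sinα = -0.1
Slice 3: Δl = 1.9/cos10.0° = 1.929 m; N'_3 = 76·cos10.0° = 74.8; c'Δl = 2.12; W sinα = 13.2
Slice 4: Δl = 2.3/cos22.6° = 2.491 m; N'_4 = 68·cos22.6° = 62.8; c'Δl = 2.74; W sinα = 26.1
Slice 5: Δl = 1.6/cos35.4° = 1.963 m; N'_5 = 17·cos35.4° = 13.9; c'Δl = 2.16; W sinα = 9.8
Σc'Δl = 10.6 kN/m; ΣN' = 248.1 kN/m; ΣW sinα = 44.4 kN/m
Resisting = 10.6 + 248.1·tan24.1° = 10.6 + 111.0 = 121.5 kN/m
FS = 121.5 / 44.4 = 2.739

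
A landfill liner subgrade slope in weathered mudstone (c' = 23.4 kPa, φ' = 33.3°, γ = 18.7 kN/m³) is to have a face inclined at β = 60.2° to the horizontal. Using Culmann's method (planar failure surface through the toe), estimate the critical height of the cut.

Culmann's analysis gives the critical failure plane at α_cr = (β + φ')/2 = (60.2 + 33.3)/2 = 46.8°, and the critical height
H_c = (4c'/γ) · sinβ cosφ' / [1 − cos(β − φ')]
    = (4·23.4/18.7) · sin60.2°·cos33.3° / [1 − cos(26.9°)]
    = 5.005 · 0.8678·0.8358 / [1 − 0.8918]
    = 5.005 · 0.7253 / 0.1082
    = 33.55 m

H_c = 33.55 m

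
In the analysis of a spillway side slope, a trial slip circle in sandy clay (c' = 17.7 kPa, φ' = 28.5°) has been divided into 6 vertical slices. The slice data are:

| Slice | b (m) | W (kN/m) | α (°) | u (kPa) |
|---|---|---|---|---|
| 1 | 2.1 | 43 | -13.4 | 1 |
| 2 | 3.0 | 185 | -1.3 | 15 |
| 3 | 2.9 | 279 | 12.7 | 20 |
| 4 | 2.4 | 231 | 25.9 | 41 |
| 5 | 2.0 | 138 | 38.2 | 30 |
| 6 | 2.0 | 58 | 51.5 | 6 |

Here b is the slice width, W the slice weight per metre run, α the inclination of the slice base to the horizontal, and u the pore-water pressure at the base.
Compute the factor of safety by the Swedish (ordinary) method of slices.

Ordinary method of slices: FS = Σ[c'·Δl_i + (W_i cosα_i − u_i·Δl_i)·tanφ'] / Σ W_i sinα_i, with Δl_i = b_i / cosα_i.
Slice 1: Δl = 2.1/cos(-13.4°) = 2.159 m; N'_1 = 43·cos(-13.4°) − 1·2.159 = 39.7; c'Δl = 38.21; W sinα = -10.0
Slice 2: Δl = 3.0/cos(-1.3°) = 3.001 m; N'_2 = 185·cos(-1.3°) − 15·3.001 = 139.9; c'Δl = 53.11; W sinα = -4.2
Slice 3: Δl = 2.9/cos12.7° = 2.973 m; N'_3 = 279·cos12.7° − 20·2.973 = 212.7; c'Δl = 52.62; W sinα = 61.3
Slice 4: Δl = 2.4/cos25.9° = 2.668 m; N'_4 = 231·cos25.9° − 41·2.668 = 98.4; c'Δl = 47.22; W sinα = 100.9
Slice 5: Δl = 2.0/cos38.2° = 2.545 m; N'_5 = 138·cos38.2° − 30·2.545 = 32.1; c'Δl = 45.05; W sinα = 85.3
Slice 6: Δl = 2.0/cos51.5° = 3.213 m; N'_6 = 58·cos51.5° − 6·3.213 = 16.8; c'Δl = 56.87; W sinα = 45.4
Σc'Δl = 293.1 kN/m; ΣN' = 539.7 kN/m; ΣW sinα = 278.8 kN/m
Resisting = 293.1 + 539.7·tan28.5° = 293.1 + 293.0 = 586.1 kN/m
FS = 586.1 / 278.8 = 2.102

FS = 2.10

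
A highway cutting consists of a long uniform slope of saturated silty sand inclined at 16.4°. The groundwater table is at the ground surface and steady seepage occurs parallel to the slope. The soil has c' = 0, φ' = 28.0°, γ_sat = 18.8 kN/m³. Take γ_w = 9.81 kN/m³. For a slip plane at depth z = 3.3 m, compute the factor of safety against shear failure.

With seepage parallel to the slope and the water table at the surface, the effective normal stress on the slip plane uses the buoyant unit weight γ' = γ_sat − γ_w while the driving shear stress uses γ_sat:
FS = [c' + γ' z cos²β tanφ'] / [γ_sat z sinβ cosβ]
(For c' = 0 this reduces to FS = (γ'/γ_sat)·tanφ'/tanβ.)
γ' = 18.8 − 9.81 = 8.99 kN/m³
Numerator = 0.0 + 8.99·3.3·cos²16.4°·tan28.0° = 0.0 + 8.99·3.3·0.9203·0.5317 = 14.517 kPa
Denominator = 18.8·3.3·sin16.4°·cos16.4° = 18.8·3.3·0.2823·0.9593 = 16.804 kPa
FS = 14.517 / 16.804 = 0.864

FS = 0.86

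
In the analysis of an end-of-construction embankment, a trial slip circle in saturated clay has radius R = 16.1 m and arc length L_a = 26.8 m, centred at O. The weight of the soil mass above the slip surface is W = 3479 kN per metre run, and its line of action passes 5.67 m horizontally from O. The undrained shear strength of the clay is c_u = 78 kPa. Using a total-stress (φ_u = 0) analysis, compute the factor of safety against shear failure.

FS = 1.71

Taking moments about the centre O, the resisting moment is provided by the undrained shear strength acting along the arc:
M_R = c_u·L_a·R = 78·26.80·16.1 = 33655.4 kN·m/m
M_D = W·d = 3479·5.67 = 19725.9 kN·m/m
FS = M_R / M_D = 33655.4 / 19725.9 = 1.706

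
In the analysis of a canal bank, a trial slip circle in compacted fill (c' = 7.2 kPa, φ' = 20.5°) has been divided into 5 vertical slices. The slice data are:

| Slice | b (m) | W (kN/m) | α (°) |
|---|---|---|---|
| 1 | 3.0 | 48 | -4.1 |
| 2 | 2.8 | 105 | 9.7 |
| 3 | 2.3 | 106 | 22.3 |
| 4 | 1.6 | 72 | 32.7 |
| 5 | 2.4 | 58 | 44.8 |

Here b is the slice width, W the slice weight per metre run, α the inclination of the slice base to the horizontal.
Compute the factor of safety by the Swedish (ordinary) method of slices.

Ordinary method of slices: FS = Σ[c'·Δl_i + (W_i cosα_i)·tanφ'] / Σ W_i sinα_i, with Δl_i = b_i / cosα_i.
Slice 1: Δl = 3.0/cos(-4.1°) = 3.008 m; N'_1 = 48·cos(-4.1°) = 47.9; c'Δl = 21.66; W sinα = -3.4
Slice 2: Δl = 2.8/cos9.7° = 2.841 m; N'_2 = 105·cos9.7° = 103.5; c'Δl = 20.45; W sinα = 17.7
Slice 3: Δl = 2.3/cos22.3° = 2.486 m; N'_3 = 106·cos22.3° = 98.1; c'Δl = 17.90; W sinα = 40.2
Slice 4: Δl = 1.6/cos32.7° = 1.901 m; N'_4 = 72·cos32.7° = 60.6; c'Δl = 13.69; W sinα = 38.9
Slice 5: Δl = 2.4/cos44.8° = 3.382 m; N'_5 = 58·cos44.8° = 41.2; c'Δl = 24.35; W sinα = 40.9
Σc'Δl = 98.0 kN/m; ΣN' = 351.2 kN/m; ΣW sinα = 134.2 kN/m
Resisting = 98.0 + 351.2·tan20.5° = 98.0 + 131.3 = 229.4 kN/m
FS = 229.4 / 134.2 = 1.708

FS = 1.71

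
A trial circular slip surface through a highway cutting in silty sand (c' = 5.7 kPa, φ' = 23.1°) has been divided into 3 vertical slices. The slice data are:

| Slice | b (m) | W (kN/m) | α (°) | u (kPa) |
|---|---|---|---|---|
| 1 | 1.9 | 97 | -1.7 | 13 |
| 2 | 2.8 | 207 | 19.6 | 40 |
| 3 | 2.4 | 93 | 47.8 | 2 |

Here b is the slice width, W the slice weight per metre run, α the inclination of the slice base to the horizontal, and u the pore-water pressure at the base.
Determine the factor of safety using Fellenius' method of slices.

Ordinary method of slices: FS = Σ[c'·Δl_i + (W_i cosα_i − u_i·Δl_i)·tanφ'] / Σ W_i sinα_i, with Δl_i = b_i / cosα_i.
Slice 1: Δl = 1.9/cos(-1.7°) = 1.901 m; N'_1 = 97·cos(-1.7°) − 13·1.901 = 72.2; c'Δl = 10.83; W sinα = -2.9
Slice 2: Δl = 2.8/cos19.6° = 2.972 m; N'_2 = 207·cos19.6° − 40·2.972 = 76.1; c'Δl = 16.94; W sinα = 69.4
Slice 3: Δl = 2.4/cos47.8° = 3.573 m; N'_3 = 93·cos47.8° − 2·3.573 = 55.3; c'Δl = 20.37; W sinα = 68.9
Σc'Δl = 48.1 kN/m; ΣN' = 203.7 kN/m; ΣW sinα = 135.5 kN/m
Resisting = 48.1 + 203.7·tan23.1° = 48.1 + 86.9 = 135.0 kN/m
FS = 135.0 / 135.5 = 0.997

FS = 1.00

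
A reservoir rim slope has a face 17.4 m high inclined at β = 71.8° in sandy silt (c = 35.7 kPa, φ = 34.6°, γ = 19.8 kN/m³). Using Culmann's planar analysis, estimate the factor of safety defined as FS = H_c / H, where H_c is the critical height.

FS = 1.59

H_c = (4c/γ) · sinβ cosφ / [1 − cos(β − φ)]
    = (4·35.7/19.8) · sin71.8°·cos34.6° / [1 − cos37.2°]
    = 7.212 · 0.7820 / 0.2035 = 27.72 m
FS = H_c / H = 27.72 / 17.4 = 1.593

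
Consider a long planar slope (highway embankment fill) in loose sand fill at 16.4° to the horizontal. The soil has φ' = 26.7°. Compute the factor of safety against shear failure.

FS = 1.71

For a dry cohesionless infinite slope the factor of safety is FS = tanφ' / tanβ.
FS = tan26.7° / tan16.4° = 0.5029 / 0.2943 = 1.709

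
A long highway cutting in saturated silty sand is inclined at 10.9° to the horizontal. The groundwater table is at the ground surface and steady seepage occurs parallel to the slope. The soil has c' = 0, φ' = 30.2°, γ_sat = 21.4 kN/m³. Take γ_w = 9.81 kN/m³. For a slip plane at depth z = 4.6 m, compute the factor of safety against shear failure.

With seepage parallel to the slope and the water table at the surface, the effective normal stress on the slip plane uses the buoyant unit weight γ' = γ_sat − γ_w while the driving shear stress uses γ_sat:
FS = [c' + γ' z cos²β tanφ'] / [γ_sat z sinβ cosβ]
(For c' = 0 this reduces to FS = (γ'/γ_sat)·tanφ'/tanβ.)
γ' = 21.4 − 9.81 = 11.59 kN/m³
Numerator = 0.0 + 11.59·4.6·cos²10.9°·tan30.2° = 0.0 + 11.59·4.6·0.9642·0.5820 = 29.920 kPa
Denominator = 21.4·4.6·sin10.9°·cos10.9° = 21.4·4.6·0.1891·0.9820 = 18.279 kPa
FS = 29.920 / 18.279 = 1.637

FS = 1.64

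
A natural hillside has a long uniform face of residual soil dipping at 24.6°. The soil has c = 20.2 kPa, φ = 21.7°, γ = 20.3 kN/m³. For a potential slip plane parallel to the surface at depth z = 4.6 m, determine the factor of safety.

FS = 1.44

For an infinite slope with a slip plane parallel to the surface (no pore pressure): FS = [c + γz cos²β tanφ] / [γz sinβ cosβ].
γz = 20.3·4.6 = 93.38 kN/m²
Numerator = 20.2 + 93.38·cos²24.6°·tan21.7° = 20.2 + 93.38·0.8267·0.3979 = 50.921 kPa
Denominator = 93.38·sin24.6°·cos24.6° = 93.38·0.4163·0.9092 = 35.344 kPa
FS = 50.921 / 35.344 = 1.441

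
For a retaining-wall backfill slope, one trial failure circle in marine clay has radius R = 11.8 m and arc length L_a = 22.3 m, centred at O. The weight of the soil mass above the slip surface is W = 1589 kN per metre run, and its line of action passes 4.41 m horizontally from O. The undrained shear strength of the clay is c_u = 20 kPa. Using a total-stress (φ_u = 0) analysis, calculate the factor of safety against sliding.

FS = 0.75

Taking moments about the centre O, the resisting moment is provided by the undrained shear strength acting along the arc:
M_R = c_u·L_a·R = 20·22.30·11.8 = 5262.8 kN·m/m
M_D = W·d = 1589·4.41 = 7007.5 kN·m/m
FS = M_R / M_D = 5262.8 / 7007.5 = 0.751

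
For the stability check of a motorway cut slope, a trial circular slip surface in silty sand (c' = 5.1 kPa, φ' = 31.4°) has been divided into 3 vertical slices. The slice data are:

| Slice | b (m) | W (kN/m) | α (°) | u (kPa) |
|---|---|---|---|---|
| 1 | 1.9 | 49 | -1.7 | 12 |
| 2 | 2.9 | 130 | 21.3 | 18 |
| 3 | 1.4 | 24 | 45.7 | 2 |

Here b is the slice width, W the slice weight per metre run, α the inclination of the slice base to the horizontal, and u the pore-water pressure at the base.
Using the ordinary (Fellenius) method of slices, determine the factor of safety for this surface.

Ordinary method of slices: FS = Σ[c'·Δl_i + (W_i cosα_i − u_i·Δl_i)·tanφ'] / Σ W_i sinα_i, with Δl_i = b_i / cosα_i.
Slice 1: Δl = 1.9/cos(-1.7°) = 1.901 m; N'_1 = 49·cos(-1.7°) − 12·1.901 = 26.2; c'Δl = 9.69; W sinα = -1.5
Slice 2: Δl = 2.9/cos21.3° = 3.113 m; N'_2 = 130·cos21.3° − 18·3.113 = 65.1; c'Δl = 15.87; W sinα = 47.2
Slice 3: Δl = 1.4/cos45.7° = 2.005 m; N'_3 = 24·cos45.7° − 2·2.005 = 12.8; c'Δl = 10.22; W sinα = 17.2
Σc'Δl = 35.8 kN/m; ΣN' = 104.0 kN/m; ΣW sinα = 62.9 kN/m
Resisting = 35.8 + 104.0·tan31.4° = 35.8 + 63.5 = 99.3 kN/m
FS = 99.3 / 62.9 = 1.577

FS = 1.58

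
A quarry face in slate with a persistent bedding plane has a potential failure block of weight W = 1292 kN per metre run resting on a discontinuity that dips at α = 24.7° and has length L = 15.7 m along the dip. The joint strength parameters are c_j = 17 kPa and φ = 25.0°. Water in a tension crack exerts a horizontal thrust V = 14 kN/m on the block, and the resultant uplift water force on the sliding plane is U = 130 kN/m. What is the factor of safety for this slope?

Resolving the block weight along and normal to the plane and applying the Mohr–Coulomb strength on the joint:
N' = W cosα − U − V sinα = 1292·cos24.7° − 130 − 14·sin24.7° = 1037.9 kN/m
Driving force T = W sinα + V cosα = 1292·sin24.7° + 14·cos24.7° = 552.6 kN/m
Resisting force R = c_j·L + N'·tanφ = 17·15.7 + 1037.9·tan25.0° = 266.9 + 484.0 = 750.9 kN/m
FS = R / T = 750.9 / 552.6 = 1.359

FS = 1.36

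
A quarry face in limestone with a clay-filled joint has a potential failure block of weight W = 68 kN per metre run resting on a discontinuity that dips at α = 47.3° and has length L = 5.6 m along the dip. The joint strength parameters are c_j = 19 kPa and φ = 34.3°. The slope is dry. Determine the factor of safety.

FS = 2.76

Resolving the block weight along and normal to the plane and applying the Mohr–Coulomb strength on the joint:
N' = W cosα = 68·cos47.3° = 46.1 kN/m
Driving force T = W sinα = 68·sin47.3° = 50.0 kN/m
Resisting force R = c_j·L + N'·tanφ = 19·5.6 + 46.1·tan34.3° = 106.4 + 31.5 = 137.9 kN/m
FS = R / T = 137.9 / 50.0 = 2.759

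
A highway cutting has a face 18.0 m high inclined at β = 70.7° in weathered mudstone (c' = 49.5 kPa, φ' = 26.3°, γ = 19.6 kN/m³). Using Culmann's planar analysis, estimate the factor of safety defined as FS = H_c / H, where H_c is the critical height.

FS = 1.66

H_c = (4c'/γ) · sinβ cosφ' / [1 − cos(β − φ')]
    = (4·49.5/19.6) · sin70.7°·cos26.3° / [1 − cos44.4°]
    = 10.102 · 0.8461 / 0.2855 = 29.94 m
FS = H_c / H = 29.94 / 18.0 = 1.663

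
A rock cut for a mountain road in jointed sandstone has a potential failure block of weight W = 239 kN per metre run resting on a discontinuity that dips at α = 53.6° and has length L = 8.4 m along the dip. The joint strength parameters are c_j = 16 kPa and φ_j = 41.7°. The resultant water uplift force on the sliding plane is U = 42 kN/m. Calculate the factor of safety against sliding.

FS = 1.16

Resolving the block weight along and normal to the plane and applying the Mohr–Coulomb strength on the joint:
N' = W cosα − U = 239·cos53.6° − 42 = 99.8 kN/m
Driving force T = W sinα = 239·sin53.6° = 192.4 kN/m
Resisting force R = c_j·L + N'·tanφ_j = 16·8.4 + 99.8·tan41.7° = 134.4 + 88.9 = 223.3 kN/m
FS = R / T = 223.3 / 192.4 = 1.161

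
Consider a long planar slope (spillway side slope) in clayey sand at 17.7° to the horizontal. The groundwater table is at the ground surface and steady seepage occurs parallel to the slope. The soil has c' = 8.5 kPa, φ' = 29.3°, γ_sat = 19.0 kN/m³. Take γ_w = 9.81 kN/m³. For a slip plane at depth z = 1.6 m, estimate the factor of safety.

FS = 1.82

With seepage parallel to the slope and the water table at the surface, the effective normal stress on the slip plane uses the buoyant unit weight γ' = γ_sat − γ_w while the driving shear stress uses γ_sat:
FS = [c' + γ' z cos²β tanφ'] / [γ_sat z sinβ cosβ]
γ' = 19.0 − 9.81 = 9.19 kN/m³
Numerator = 8.5 + 9.19·1.6·cos²17.7°·tan29.3° = 8.5 + 9.19·1.6·0.9076·0.5612 = 15.989 kPa
Denominator = 19.0·1.6·sin17.7°·cos17.7° = 19.0·1.6·0.3040·0.9527 = 8.805 kPa
FS = 15.989 / 8.805 = 1.816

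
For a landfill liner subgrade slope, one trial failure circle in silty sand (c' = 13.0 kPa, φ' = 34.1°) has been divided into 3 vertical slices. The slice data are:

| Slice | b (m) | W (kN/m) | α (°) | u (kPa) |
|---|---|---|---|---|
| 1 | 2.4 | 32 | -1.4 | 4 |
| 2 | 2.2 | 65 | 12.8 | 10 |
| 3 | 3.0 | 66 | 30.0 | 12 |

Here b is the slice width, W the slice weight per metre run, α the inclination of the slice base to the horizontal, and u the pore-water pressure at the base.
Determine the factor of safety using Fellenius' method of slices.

FS = 3.41

Ordinary method of slices: FS = Σ[c'·Δl_i + (W_i cosα_i − u_i·Δl_i)·tanφ'] / Σ W_i sinα_i, with Δl_i = b_i / cosα_i.
Slice 1: Δl = 2.4/cos(-1.4°) = 2.401 m; N'_1 = 32·cos(-1.4°) − 4·2.401 = 22.4; c'Δl = 31.21; W sinα = -0.8
Slice 2: Δl = 2.2/cos12.8° = 2.256 m; N'_2 = 65·cos12.8° − 10·2.256 = 40.8; c'Δl = 29.33; W sinα = 14.4
Slice 3: Δl = 3.0/cos30.0° = 3.464 m; N'_3 = 66·cos30.0° − 12·3.464 = 15.6; c'Δl = 45.03; W sinα = 33.0
Σc'Δl = 105.6 kN/m; ΣN' = 78.8 kN/m; ΣW sinα = 46.6 kN/m
Resisting = 105.6 + 78.8·tan34.1° = 105.6 + 53.4 = 158.9 kN/m
FS = 158.9 / 46.6 = 3.409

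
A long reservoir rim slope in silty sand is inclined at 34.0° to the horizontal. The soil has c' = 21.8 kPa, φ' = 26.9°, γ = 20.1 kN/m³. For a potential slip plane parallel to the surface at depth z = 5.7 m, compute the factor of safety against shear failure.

FS = 1.16

For an infinite slope with a slip plane parallel to the surface (no pore pressure): FS = [c' + γz cos²β tanφ'] / [γz sinβ cosβ].
γz = 20.1·5.7 = 114.57 kN/m²
Numerator = 21.8 + 114.57·cos²34.0°·tan26.9° = 21.8 + 114.57·0.6873·0.5073 = 61.749 kPa
Denominator = 114.57·sin34.0°·cos34.0° = 114.57·0.5592·0.8290 = 53.114 kPa
FS = 61.749 / 53.114 = 1.163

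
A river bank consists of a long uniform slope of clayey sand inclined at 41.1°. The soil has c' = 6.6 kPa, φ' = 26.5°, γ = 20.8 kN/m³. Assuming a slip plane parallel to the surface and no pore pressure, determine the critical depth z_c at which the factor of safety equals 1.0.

Setting FS = 1.00 in FS = [c' + γz cos²β tanφ'] / [γz sinβ cosβ] and solving for z:
z = c' / [γ cosβ (FS·sinβ − cosβ·tanφ')]
  = 6.6 / [20.8·cos41.1°·(1.00·sin41.1° − cos41.1°·tan26.5°)]
  = 6.6 / [20.8·0.7536·(1.00·0.6574 − 0.7536·0.4986)]
  = 6.6 / 4.4148 = 1.495 m

z_c = 1.49 m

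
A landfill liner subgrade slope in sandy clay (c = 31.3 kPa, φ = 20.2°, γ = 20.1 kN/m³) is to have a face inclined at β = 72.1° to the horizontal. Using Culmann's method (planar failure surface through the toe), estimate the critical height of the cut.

Culmann's analysis gives the critical failure plane at α_cr = (β + φ)/2 = (72.1 + 20.2)/2 = 46.1°, and the critical height
H_c = (4c/γ) · sinβ cosφ / [1 − cos(β − φ)]
    = (4·31.3/20.1) · sin72.1°·cos20.2° / [1 − cos(51.9°)]
    = 6.229 · 0.9516·0.9385 / [1 − 0.6170]
    = 6.229 · 0.8931 / 0.3830
    = 14.53 m

H_c = 14.53 m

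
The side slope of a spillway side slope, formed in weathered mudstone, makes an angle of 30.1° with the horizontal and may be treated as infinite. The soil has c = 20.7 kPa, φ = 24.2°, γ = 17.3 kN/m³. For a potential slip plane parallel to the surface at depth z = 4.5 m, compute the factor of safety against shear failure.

FS = 1.39

For an infinite slope with a slip plane parallel to the surface (no pore pressure): FS = [c + γz cos²β tanφ] / [γz sinβ cosβ].
γz = 17.3·4.5 = 77.85 kN/m²
Numerator = 20.7 + 77.85·cos²30.1°·tan24.2° = 20.7 + 77.85·0.7485·0.4494 = 46.887 kPa
Denominator = 77.85·sin30.1°·cos30.1° = 77.85·0.5015·0.8652 = 33.778 kPa
FS = 46.887 / 33.778 = 1.388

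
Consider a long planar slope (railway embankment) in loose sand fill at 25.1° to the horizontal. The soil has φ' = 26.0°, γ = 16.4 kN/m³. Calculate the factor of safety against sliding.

For a dry cohesionless infinite slope the factor of safety is FS = tanφ' / tanβ.
FS = tan26.0° / tan25.1° = 0.4877 / 0.4684 = 1.041

FS = 1.04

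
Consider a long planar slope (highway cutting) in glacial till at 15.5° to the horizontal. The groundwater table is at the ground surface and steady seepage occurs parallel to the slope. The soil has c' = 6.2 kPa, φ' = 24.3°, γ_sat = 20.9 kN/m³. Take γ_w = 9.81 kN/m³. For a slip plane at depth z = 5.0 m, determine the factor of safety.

With seepage parallel to the slope and the water table at the surface, the effective normal stress on the slip plane uses the buoyant unit weight γ' = γ_sat − γ_w while the driving shear stress uses γ_sat:
FS = [c' + γ' z cos²β tanφ'] / [γ_sat z sinβ cosβ]
γ' = 20.9 − 9.81 = 11.09 kN/m³
Numerator = 6.2 + 11.09·5.0·cos²15.5°·tan24.3° = 6.2 + 11.09·5.0·0.9286·0.4515 = 29.449 kPa
Denominator = 20.9·5.0·sin15.5°·cos15.5° = 20.9·5.0·0.2672·0.9636 = 26.911 kPa
FS = 29.449 / 26.911 = 1.094

FS = 1.09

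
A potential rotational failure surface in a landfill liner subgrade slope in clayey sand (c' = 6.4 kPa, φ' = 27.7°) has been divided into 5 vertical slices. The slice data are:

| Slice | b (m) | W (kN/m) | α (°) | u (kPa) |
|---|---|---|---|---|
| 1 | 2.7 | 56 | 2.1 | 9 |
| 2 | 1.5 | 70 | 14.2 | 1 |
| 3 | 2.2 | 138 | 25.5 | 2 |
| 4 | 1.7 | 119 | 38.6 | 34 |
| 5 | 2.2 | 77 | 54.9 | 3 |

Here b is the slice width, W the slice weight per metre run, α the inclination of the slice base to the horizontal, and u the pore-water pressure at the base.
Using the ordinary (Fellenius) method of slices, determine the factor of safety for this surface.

FS = 1.03

Ordinary method of slices: FS = Σ[c'·Δl_i + (W_i cosα_i − u_i·Δl_i)·tanφ'] / Σ W_i sinα_i, with Δl_i = b_i / cosα_i.
Slice 1: Δl = 2.7/cos2.1° = 2.702 m; N'_1 = 56·cos2.1° − 9·2.702 = 31.6; c'Δl = 17.29; W sinα = 2.1
Slice 2: Δl = 1.5/cos14.2° = 1.547 m; N'_2 = 70·cos14.2° − 1·1.547 = 66.3; c'Δl = 9.90; W sinα = 17.2
Slice 3: Δl = 2.2/cos25.5° = 2.437 m; N'_3 = 138·cos25.5° − 2·2.437 = 119.7; c'Δl = 15.60; W sinα = 59.4
Slice 4: Δl = 1.7/cos38.6° = 2.175 m; N'_4 = 119·cos38.6° − 34·2.175 = 19.0; c'Δl = 13.92; W sinα = 74.2
Slice 5: Δl = 2.2/cos54.9° = 3.826 m; N'_5 = 77·cos54.9° − 3·3.826 = 32.8; c'Δl = 24.49; W sinα = 63.0
Σc'Δl = 81.2 kN/m; ΣN' = 269.5 kN/m; ΣW sinα = 215.9 kN/m
Resisting = 81.2 + 269.5·tan27.7° = 81.2 + 141.5 = 222.7 kN/m
FS = 222.7 / 215.9 = 1.032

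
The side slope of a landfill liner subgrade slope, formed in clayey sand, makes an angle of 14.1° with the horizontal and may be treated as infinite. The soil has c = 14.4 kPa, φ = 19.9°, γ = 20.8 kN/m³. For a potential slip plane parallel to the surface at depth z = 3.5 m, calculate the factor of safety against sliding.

FS = 2.28

For an infinite slope with a slip plane parallel to the surface (no pore pressure): FS = [c + γz cos²β tanφ] / [γz sinβ cosβ].
γz = 20.8·3.5 = 72.80 kN/m²
Numerator = 14.4 + 72.80·cos²14.1°·tan19.9° = 14.4 + 72.80·0.9407·0.3620 = 39.189 kPa
Denominator = 72.80·sin14.1°·cos14.1° = 72.80·0.2436·0.9699 = 17.201 kPa
FS = 39.189 / 17.201 = 2.278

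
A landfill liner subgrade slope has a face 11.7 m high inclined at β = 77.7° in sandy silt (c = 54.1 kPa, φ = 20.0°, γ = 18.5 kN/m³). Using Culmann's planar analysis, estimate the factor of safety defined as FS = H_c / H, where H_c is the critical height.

H_c = (4c/γ) · sinβ cosφ / [1 − cos(β − φ)]
    = (4·54.1/18.5) · sin77.7°·cos20.0° / [1 − cos57.7°]
    = 11.697 · 0.9181 / 0.4656 = 23.06 m
FS = H_c / H = 23.06 / 11.7 = 1.971

FS = 1.97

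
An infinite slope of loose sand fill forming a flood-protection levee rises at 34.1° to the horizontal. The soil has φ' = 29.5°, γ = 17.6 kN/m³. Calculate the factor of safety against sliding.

For a dry cohesionless infinite slope the factor of safety is FS = tanφ' / tanβ.
FS = tan29.5° / tan34.1° = 0.5658 / 0.6771 = 0.836

FS = 0.84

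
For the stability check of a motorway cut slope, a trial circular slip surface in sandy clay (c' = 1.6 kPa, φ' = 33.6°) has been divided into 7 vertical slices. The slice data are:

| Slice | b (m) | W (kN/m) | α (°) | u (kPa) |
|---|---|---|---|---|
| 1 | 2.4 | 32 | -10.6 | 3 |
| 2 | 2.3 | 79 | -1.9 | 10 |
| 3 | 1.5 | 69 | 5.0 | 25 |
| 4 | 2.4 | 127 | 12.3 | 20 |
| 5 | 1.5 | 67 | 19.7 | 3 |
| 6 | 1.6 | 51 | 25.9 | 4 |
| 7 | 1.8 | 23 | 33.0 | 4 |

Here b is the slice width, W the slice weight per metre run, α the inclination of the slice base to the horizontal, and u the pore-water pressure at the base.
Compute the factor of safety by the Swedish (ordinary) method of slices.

Ordinary method of slices: FS = Σ[c'·Δl_i + (W_i cosα_i − u_i·Δl_i)·tanφ'] / Σ W_i sinα_i, with Δl_i = b_i / cosα_i.
Slice 1: Δl = 2.4/cos(-10.6°) = 2.442 m; N'_1 = 32·cos(-10.6°) − 3·2.442 = 24.1; c'Δl = 3.91; W sinα = -5.9
Slice 2: Δl = 2.3/cos(-1.9°) = 2.301 m; N'_2 = 79·cos(-1.9°) − 10·2.301 = 55.9; c'Δl = 3.68; W sinα = -2.6
Slice 3: Δl = 1.5/cos5.0° = 1.506 m; N'_3 = 69·cos5.0° − 25·1.506 = 31.1; c'Δl = 2.41; W sinα = 6.0
Slice 4: Δl = 2.4/cos12.3° = 2.456 m; N'_4 = 127·cos12.3° − 20·2.456 = 75.0; c'Δl = 3.93; W sinα = 27.1
Slice 5: Δl = 1.5/cos19.7° = 1.593 m; N'_5 = 67·cos19.7° − 3·1.593 = 58.3; c'Δl = 2.55; W sinα = 22.6
Slice 6: Δl = 1.6/cos25.9° = 1.779 m; N'_6 = 51·cos25.9° − 4·1.779 = 38.8; c'Δl = 2.85; W sinα = 22.3
Slice 7: Δl = 1.8/cos33.0° = 2.146 m; N'_7 = 23·cos33.0° − 4·2.146 = 10.7; c'Δl = 3.43; W sinα = 12.5
Σc'Δl = 22.8 kN/m; ΣN' = 293.9 kN/m; ΣW sinα = 82.0 kN/m
Resisting = 22.8 + 293.9·tan33.6° = 22.8 + 195.3 = 218.0 kN/m
FS = 218.0 / 82.0 = 2.660

FS = 2.66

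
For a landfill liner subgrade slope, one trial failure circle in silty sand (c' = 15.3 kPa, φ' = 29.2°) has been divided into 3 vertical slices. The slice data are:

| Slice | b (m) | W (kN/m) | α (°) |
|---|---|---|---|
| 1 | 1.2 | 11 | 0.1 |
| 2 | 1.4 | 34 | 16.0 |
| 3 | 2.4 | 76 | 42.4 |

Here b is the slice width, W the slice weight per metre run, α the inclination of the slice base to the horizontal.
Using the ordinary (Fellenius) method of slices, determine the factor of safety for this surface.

FS = 2.41

Ordinary method of slices: FS = Σ[c'·Δl_i + (W_i cosα_i)·tanφ'] / Σ W_i sinα_i, with Δl_i = b_i / cosα_i.
Slice 1: Δl = 1.2/cos0.1° = 1.200 m; N'_1 = 11·cos0.1° = 11.0; c'Δl = 18.36; W sinα = 0.0
Slice 2: Δl = 1.4/cos16.0° = 1.456 m; N'_2 = 34·cos16.0° = 32.7; c'Δl = 22.28; W sinα = 9.4
Slice 3: Δl = 2.4/cos42.4° = 3.250 m; N'_3 = 76·cos42.4° = 56.1; c'Δl = 49.73; W sinα = 51.2
Σc'Δl = 90.4 kN/m; ΣN' = 99.8 kN/m; ΣW sinα = 60.6 kN/m
Resisting = 90.4 + 99.8·tan29.2° = 90.4 + 55.8 = 146.1 kN/m
FS = 146.1 / 60.6 = 2.410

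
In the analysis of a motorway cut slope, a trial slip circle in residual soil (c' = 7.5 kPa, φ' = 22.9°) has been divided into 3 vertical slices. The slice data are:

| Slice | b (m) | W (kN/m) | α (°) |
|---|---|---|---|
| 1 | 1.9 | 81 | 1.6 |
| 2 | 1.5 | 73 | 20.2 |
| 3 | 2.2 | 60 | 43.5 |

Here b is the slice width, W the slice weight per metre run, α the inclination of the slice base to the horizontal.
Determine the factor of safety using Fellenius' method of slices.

Ordinary method of slices: FS = Σ[c'·Δl_i + (W_i cosα_i)·tanφ'] / Σ W_i sinα_i, with Δl_i = b_i / cosα_i.
Slice 1: Δl = 1.9/cos1.6° = 1.901 m; N'_1 = 81·cos1.6° = 81.0; c'Δl = 14.26; W sinα = 2.3
Slice 2: Δl = 1.5/cos20.2° = 1.598 m; N'_2 = 73·cos20.2° = 68.5; c'Δl = 11.99; W sinα = 25.2
Slice 3: Δl = 2.2/cos43.5° = 3.033 m; N'_3 = 60·cos43.5° = 43.5; c'Δl = 22.75; W sinα = 41.3
Σc'Δl = 49.0 kN/m; ΣN' = 193.0 kN/m; ΣW sinα = 68.8 kN/m
Resisting = 49.0 + 193.0·tan22.9° = 49.0 + 81.5 = 130.5 kN/m
FS = 130.5 / 68.8 = 1.898

FS = 1.90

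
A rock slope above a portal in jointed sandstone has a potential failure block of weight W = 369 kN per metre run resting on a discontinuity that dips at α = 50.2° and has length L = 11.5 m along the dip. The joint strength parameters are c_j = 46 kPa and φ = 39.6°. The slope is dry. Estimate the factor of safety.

FS = 2.56

Resolving the block weight along and normal to the plane and applying the Mohr–Coulomb strength on the joint:
N' = W cosα = 369·cos50.2° = 236.2 kN/m
Driving force T = W sinα = 369·sin50.2° = 283.5 kN/m
Resisting force R = c_j·L + N'·tanφ = 46·11.5 + 236.2·tan39.6° = 529.0 + 195.4 = 724.4 kN/m
FS = R / T = 724.4 / 283.5 = 2.555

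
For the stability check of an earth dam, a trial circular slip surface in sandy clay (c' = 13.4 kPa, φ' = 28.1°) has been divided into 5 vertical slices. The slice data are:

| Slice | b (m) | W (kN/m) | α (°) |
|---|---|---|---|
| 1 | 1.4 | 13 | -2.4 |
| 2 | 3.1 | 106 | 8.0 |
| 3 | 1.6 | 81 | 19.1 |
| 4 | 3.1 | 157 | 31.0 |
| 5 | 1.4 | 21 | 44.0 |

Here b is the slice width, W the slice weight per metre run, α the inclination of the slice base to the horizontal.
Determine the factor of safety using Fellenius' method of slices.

Ordinary method of slices: FS = Σ[c'·Δl_i + (W_i cosα_i)·tanφ'] / Σ W_i sinα_i, with Δl_i = b_i / cosα_i.
Slice 1: Δl = 1.4/cos(-2.4°) = 1.401 m; N'_1 = 13·cos(-2.4°) = 13.0; c'Δl = 18.78; W sinα = -0.5
Slice 2: Δl = 3.1/cos8.0° = 3.130 m; N'_2 = 106·cos8.0° = 105.0; c'Δl = 41.95; W sinα = 14.8
Slice 3: Δl = 1.6/cos19.1° = 1.693 m; N'_3 = 81·cos19.1° = 76.5; c'Δl = 22.69; W sinα = 26.5
Slice 4: Δl = 3.1/cos31.0° = 3.617 m; N'_4 = 157·cos31.0° = 134.6; c'Δl = 48.46; W sinα = 80.9
Slice 5: Δl = 1.4/cos44.0° = 1.946 m; N'_5 = 21·cos44.0° = 15.1; c'Δl = 26.08; W sinα = 14.6
Σc'Δl = 158.0 kN/m; ΣN' = 344.2 kN/m; ΣW sinα = 136.2 kN/m
Resisting = 158.0 + 344.2·tan28.1° = 158.0 + 183.8 = 341.7 kN/m
FS = 341.7 / 136.2 = 2.510

FS = 2.51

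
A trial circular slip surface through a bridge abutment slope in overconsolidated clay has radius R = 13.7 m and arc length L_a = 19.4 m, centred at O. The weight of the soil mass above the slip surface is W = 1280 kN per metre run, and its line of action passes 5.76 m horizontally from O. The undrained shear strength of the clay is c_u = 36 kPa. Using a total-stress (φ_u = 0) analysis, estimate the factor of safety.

FS = 1.30

Taking moments about the centre O, the resisting moment is provided by the undrained shear strength acting along the arc:
M_R = c_u·L_a·R = 36·19.40·13.7 = 9568.1 kN·m/m
M_D = W·d = 1280·5.76 = 7372.8 kN·m/m
FS = M_R / M_D = 9568.1 / 7372.8 = 1.298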